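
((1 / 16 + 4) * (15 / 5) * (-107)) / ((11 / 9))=-187785 / 176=-1066.96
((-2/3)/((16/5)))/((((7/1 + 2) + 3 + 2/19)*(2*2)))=-19/4416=-0.00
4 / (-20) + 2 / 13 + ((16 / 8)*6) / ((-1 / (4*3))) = -144.05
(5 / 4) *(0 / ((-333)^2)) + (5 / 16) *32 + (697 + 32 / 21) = 14879 / 21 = 708.52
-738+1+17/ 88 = -736.81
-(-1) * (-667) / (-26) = 25.65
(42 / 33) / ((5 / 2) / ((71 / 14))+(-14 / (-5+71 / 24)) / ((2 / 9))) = 6958 / 171391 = 0.04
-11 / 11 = -1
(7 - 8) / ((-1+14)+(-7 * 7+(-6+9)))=0.03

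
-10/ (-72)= 5/ 36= 0.14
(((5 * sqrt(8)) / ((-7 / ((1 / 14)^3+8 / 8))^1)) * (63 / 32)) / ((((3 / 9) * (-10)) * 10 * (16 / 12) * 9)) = 4941 * sqrt(2) / 702464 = 0.01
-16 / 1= -16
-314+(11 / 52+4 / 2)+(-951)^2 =47012639 / 52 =904089.21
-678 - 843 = -1521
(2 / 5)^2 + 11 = 279 / 25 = 11.16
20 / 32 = 5 / 8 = 0.62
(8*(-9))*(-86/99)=688/11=62.55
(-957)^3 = -876467493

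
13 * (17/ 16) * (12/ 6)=221/ 8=27.62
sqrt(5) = 2.24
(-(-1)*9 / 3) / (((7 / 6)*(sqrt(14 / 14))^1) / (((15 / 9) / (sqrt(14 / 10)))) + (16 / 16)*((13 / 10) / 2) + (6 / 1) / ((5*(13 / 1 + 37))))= 2.00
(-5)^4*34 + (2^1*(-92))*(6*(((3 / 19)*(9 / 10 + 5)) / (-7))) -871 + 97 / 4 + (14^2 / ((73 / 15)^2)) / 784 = 145650866647 / 7087570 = 20550.18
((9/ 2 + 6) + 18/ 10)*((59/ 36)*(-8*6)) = -4838/ 5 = -967.60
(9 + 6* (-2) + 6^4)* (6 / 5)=7758 / 5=1551.60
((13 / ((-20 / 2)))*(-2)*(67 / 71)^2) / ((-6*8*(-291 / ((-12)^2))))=58357 / 2444885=0.02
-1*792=-792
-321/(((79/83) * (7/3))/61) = -4875669/553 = -8816.76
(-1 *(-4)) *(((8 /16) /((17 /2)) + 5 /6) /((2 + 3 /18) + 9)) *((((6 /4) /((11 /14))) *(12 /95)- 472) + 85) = -123.60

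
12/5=2.40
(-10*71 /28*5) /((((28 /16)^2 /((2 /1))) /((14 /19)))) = -56800 /931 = -61.01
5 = 5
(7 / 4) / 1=7 / 4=1.75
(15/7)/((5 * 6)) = 1/14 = 0.07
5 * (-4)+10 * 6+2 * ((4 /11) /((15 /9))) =2224 /55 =40.44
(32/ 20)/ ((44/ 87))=174/ 55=3.16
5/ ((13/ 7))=35/ 13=2.69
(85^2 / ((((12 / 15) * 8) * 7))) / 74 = 36125 / 16576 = 2.18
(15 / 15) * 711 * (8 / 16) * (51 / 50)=36261 / 100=362.61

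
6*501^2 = 1506006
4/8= 1/2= 0.50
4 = 4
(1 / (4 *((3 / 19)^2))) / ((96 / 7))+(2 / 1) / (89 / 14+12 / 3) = 463183 / 501120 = 0.92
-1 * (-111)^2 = -12321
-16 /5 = -3.20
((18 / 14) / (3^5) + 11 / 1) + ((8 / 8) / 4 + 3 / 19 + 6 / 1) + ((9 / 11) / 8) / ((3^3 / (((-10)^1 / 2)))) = 5496721 / 316008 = 17.39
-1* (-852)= 852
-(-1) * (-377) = -377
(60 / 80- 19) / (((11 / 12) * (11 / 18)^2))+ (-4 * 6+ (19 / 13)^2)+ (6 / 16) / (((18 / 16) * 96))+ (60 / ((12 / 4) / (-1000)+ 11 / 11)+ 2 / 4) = -935893263289 / 64588084704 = -14.49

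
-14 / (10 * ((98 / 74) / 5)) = -37 / 7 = -5.29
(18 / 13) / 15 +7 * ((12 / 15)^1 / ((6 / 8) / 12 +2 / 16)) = 5842 / 195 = 29.96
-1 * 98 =-98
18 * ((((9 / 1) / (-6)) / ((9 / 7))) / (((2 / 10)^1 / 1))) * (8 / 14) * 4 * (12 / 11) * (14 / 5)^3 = -1580544 / 275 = -5747.43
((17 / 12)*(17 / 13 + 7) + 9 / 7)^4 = 1991891886336 / 68574961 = 29046.93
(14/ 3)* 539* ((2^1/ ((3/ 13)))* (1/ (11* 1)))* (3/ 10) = 8918/ 15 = 594.53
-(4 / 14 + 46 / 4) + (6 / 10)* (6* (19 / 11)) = -5.57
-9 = -9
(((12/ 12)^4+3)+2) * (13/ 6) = 13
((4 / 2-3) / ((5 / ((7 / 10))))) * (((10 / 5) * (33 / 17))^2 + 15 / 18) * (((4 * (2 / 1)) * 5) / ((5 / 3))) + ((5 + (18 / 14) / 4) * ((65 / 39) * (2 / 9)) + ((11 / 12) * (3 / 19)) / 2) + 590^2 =72240897622723 / 207559800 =348048.60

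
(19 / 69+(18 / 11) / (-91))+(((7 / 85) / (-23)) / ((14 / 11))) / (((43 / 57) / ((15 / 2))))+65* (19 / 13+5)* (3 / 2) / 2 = 63663024445 / 201957756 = 315.23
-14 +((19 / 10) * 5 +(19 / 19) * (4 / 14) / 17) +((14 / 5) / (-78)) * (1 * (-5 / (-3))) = -126505 / 27846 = -4.54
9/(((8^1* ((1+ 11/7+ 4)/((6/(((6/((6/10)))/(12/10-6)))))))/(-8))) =2268/575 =3.94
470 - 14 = 456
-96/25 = -3.84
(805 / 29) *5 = 138.79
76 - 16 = 60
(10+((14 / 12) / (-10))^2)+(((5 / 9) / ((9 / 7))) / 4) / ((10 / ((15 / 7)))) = 108397 / 10800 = 10.04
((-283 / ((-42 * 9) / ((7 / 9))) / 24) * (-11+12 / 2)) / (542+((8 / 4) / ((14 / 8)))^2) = -0.00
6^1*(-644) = -3864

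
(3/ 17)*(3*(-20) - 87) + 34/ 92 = -19997/ 782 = -25.57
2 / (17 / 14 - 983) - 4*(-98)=5388012 / 13745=392.00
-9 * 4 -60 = -96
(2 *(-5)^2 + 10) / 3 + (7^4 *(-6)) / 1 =-14386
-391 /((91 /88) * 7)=-34408 /637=-54.02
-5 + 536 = 531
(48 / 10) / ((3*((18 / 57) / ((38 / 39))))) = 2888 / 585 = 4.94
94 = 94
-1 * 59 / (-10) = 59 / 10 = 5.90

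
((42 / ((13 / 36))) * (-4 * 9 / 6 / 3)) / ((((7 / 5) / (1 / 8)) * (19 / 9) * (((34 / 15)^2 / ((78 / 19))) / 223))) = -182887875 / 104329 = -1752.99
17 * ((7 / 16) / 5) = 119 / 80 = 1.49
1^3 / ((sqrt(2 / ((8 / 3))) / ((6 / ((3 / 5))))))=20* sqrt(3) / 3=11.55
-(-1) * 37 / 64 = 37 / 64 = 0.58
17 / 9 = 1.89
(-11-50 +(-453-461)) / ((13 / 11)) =-825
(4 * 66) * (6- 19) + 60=-3372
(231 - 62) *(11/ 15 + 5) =14534/ 15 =968.93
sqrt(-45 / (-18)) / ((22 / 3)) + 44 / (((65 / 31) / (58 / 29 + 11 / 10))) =3 * sqrt(10) / 44 + 21142 / 325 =65.27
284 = 284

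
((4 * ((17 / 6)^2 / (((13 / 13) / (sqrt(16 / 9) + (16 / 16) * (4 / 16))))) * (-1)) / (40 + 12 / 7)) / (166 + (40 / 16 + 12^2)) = -38437 / 9855000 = -0.00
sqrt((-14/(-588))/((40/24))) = sqrt(70)/70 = 0.12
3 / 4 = 0.75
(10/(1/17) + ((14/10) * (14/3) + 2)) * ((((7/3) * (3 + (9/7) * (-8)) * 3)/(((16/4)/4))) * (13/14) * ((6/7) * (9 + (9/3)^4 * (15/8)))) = -1165860.47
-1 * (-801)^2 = -641601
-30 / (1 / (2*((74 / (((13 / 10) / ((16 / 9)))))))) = -236800 / 39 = -6071.79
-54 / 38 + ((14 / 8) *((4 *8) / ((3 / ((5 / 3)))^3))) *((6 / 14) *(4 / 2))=31439 / 4617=6.81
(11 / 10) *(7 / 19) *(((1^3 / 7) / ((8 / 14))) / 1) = 77 / 760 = 0.10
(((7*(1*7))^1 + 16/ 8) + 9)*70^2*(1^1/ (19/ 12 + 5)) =3528000/ 79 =44658.23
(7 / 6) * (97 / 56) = 97 / 48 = 2.02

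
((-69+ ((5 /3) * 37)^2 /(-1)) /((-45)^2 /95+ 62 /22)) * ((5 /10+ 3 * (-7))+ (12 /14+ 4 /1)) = 37974673 /15132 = 2509.56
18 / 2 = 9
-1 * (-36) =36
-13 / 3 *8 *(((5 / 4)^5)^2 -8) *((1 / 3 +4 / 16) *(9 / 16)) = -125308547 / 8388608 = -14.94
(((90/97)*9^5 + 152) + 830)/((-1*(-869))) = 5409664/84293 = 64.18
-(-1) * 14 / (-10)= -1.40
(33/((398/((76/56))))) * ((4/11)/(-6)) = -19/2786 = -0.01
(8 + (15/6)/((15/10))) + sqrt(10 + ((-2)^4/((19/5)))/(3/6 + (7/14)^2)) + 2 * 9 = sqrt(50730)/57 + 83/3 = 31.62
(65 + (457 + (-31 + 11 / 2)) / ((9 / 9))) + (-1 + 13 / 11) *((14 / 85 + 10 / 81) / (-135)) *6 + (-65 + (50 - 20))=3145637353 / 6816150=461.50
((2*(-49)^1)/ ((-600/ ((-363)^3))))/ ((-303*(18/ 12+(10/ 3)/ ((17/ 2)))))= 13281392817/ 974650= 13626.83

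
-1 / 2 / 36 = -1 / 72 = -0.01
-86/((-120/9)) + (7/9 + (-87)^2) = 1363721/180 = 7576.23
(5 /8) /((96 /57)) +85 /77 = 29075 /19712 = 1.47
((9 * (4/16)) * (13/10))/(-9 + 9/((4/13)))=13/90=0.14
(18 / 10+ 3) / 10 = 12 / 25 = 0.48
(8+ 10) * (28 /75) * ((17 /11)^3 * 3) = 2476152 /33275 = 74.41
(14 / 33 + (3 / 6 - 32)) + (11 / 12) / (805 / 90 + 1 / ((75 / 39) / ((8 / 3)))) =-4753937 / 153417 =-30.99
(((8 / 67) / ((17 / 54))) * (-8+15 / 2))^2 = 46656 / 1297321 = 0.04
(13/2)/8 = 13/16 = 0.81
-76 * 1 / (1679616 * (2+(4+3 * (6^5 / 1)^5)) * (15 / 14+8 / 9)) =-7 / 25865648607325802876093376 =-0.00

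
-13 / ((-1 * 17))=13 / 17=0.76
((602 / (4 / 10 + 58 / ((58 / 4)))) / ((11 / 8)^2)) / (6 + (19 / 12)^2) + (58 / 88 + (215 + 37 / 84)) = 31389859 / 139755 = 224.61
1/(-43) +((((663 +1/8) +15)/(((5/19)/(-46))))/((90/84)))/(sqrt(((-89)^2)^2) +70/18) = -85773235/6133864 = -13.98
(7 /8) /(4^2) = 7 /128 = 0.05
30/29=1.03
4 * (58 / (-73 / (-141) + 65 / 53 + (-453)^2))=1733736 / 1533539891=0.00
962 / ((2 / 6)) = 2886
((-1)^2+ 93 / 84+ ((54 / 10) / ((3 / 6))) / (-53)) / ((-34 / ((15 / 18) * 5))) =-70615 / 302736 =-0.23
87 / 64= 1.36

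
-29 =-29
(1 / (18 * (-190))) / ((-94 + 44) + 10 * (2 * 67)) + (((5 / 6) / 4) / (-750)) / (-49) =2353 / 432356400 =0.00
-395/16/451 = -395/7216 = -0.05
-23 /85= -0.27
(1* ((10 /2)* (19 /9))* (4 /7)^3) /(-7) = -6080 /21609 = -0.28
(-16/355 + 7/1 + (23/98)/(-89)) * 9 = 193738077/3096310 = 62.57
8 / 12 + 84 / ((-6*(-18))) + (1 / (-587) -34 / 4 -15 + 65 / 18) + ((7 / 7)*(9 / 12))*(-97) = -1927157 / 21132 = -91.20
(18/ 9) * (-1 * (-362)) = 724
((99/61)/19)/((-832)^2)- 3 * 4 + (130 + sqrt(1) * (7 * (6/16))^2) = 100198201891/802287616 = 124.89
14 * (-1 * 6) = -84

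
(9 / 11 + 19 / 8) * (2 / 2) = 281 / 88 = 3.19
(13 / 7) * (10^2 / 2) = 650 / 7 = 92.86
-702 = -702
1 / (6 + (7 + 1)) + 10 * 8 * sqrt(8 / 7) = 1 / 14 + 160 * sqrt(14) / 7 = 85.60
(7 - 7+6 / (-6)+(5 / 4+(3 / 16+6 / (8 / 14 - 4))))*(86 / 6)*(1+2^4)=-5117 / 16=-319.81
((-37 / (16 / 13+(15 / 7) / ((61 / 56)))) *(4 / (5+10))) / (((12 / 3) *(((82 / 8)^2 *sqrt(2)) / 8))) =-234728 *sqrt(2) / 7993155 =-0.04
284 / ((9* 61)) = 284 / 549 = 0.52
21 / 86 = 0.24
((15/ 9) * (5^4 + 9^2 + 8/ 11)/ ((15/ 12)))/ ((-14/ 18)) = -1211.53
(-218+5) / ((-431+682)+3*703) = -213 / 2360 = -0.09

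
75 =75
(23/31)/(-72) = -23/2232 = -0.01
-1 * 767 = -767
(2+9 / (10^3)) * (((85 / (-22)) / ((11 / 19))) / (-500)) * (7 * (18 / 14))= 5840163 / 24200000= 0.24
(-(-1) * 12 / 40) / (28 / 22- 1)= 1.10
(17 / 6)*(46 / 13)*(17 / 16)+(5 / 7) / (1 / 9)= 74609 / 4368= 17.08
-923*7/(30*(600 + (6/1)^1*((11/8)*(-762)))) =6461/170595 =0.04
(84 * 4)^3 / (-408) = -1580544 / 17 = -92973.18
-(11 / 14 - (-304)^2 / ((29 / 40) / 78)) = 4036730561 / 406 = 9942686.11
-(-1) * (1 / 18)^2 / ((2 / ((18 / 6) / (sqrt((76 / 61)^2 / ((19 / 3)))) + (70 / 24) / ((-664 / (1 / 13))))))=-35 / 67122432 + 61 * sqrt(57) / 49248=0.01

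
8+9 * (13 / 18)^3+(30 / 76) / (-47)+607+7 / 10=1791202429 / 2893320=619.08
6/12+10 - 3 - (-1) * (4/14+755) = 10679/14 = 762.79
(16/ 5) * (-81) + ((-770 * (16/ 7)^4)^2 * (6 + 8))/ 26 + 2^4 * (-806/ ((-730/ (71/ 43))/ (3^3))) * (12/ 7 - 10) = 237847883.34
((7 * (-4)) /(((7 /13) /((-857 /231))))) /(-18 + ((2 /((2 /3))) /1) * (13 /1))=44564 /4851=9.19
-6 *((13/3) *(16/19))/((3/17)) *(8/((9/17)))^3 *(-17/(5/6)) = 604836364288/69255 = 8733468.55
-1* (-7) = 7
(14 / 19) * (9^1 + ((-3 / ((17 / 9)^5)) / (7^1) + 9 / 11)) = 2142926550 / 296750113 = 7.22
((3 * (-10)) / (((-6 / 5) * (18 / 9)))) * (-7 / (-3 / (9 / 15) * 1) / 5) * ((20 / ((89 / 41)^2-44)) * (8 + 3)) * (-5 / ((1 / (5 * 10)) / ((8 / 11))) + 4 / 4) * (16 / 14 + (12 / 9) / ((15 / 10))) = 475521280 / 66043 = 7200.18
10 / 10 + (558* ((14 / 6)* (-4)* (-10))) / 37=52117 / 37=1408.57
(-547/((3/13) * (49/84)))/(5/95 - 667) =135109/22176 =6.09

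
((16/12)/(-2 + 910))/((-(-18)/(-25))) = -25/12258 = -0.00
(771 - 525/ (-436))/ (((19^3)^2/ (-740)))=-62285985/ 5128001029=-0.01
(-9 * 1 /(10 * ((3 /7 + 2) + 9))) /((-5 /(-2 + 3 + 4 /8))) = 189 /8000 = 0.02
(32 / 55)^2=1024 / 3025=0.34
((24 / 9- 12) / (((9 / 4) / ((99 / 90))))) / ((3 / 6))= -1232 / 135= -9.13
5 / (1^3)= 5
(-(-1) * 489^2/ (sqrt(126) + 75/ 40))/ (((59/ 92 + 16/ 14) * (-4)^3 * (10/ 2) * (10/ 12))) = 12832827/ 1667965- 102662616 * sqrt(14)/ 8339825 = -38.37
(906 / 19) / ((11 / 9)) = 8154 / 209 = 39.01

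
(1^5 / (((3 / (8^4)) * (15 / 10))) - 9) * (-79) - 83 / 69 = -14737936 / 207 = -71197.76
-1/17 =-0.06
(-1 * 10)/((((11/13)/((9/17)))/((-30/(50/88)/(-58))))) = -2808/493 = -5.70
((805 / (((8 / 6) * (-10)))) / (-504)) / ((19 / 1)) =23 / 3648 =0.01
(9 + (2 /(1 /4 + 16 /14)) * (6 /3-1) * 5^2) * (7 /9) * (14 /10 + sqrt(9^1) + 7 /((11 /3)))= 4253179 /19305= 220.31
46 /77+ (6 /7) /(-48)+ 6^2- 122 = -7517 /88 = -85.42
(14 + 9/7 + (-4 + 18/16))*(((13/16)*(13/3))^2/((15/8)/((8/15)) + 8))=13.36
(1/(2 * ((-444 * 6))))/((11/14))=-7/29304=-0.00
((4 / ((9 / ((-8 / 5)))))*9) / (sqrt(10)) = -16*sqrt(10) / 25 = -2.02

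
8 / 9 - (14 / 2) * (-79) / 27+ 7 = 766 / 27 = 28.37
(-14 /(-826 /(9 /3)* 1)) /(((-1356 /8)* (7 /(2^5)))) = -64 /46669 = -0.00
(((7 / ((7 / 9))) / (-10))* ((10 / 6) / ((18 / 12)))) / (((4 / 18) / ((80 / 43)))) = -360 / 43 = -8.37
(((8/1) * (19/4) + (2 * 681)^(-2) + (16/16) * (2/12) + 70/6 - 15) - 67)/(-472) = 59670581/875580768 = 0.07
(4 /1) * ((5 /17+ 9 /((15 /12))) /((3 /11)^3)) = 3391388 /2295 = 1477.73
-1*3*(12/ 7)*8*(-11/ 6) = 528/ 7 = 75.43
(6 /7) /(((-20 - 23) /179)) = -1074 /301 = -3.57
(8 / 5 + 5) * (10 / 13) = 66 / 13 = 5.08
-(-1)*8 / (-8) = -1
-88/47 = -1.87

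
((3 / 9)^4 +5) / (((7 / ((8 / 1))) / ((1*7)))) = 3248 / 81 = 40.10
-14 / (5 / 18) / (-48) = 1.05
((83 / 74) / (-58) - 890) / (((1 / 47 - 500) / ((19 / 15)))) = 162439379 / 72041220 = 2.25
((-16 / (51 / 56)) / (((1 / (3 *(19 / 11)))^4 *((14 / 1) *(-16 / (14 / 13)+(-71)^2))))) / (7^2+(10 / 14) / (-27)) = -37241571528 / 10131783225707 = -0.00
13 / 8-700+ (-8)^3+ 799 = -3291 / 8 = -411.38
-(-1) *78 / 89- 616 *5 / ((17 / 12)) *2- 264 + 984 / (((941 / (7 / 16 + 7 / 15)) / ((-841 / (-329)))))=-4608.94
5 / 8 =0.62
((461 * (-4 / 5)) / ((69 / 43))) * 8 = -634336 / 345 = -1838.66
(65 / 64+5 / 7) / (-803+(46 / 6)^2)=-6975 / 3000704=-0.00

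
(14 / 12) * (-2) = -7 / 3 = -2.33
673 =673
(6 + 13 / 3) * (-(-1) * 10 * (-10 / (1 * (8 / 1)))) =-775 / 6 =-129.17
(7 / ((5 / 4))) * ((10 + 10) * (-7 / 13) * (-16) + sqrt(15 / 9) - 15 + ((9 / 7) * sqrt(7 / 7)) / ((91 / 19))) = 28 * sqrt(15) / 15 + 401504 / 455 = 889.66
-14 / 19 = -0.74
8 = 8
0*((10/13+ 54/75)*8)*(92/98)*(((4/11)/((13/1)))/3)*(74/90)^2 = 0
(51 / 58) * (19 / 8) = 969 / 464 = 2.09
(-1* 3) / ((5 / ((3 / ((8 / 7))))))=-63 / 40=-1.58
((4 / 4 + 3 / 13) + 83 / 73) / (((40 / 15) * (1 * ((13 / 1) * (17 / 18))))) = 60669 / 838916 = 0.07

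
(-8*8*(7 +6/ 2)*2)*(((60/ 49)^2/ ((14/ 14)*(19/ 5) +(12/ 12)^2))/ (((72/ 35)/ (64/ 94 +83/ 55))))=-75480000/ 177331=-425.64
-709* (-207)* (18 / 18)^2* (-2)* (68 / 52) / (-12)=831657 / 26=31986.81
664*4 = 2656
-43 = -43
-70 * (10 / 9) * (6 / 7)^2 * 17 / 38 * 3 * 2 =-20400 / 133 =-153.38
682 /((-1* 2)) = -341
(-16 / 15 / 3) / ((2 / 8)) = -1.42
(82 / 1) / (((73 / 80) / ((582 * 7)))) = 26725440 / 73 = 366101.92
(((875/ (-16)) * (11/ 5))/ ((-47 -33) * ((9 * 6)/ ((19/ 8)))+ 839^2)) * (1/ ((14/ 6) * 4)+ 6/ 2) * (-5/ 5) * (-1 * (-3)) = 1363725/ 853756096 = 0.00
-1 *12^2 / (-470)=72 / 235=0.31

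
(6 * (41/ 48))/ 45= 41/ 360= 0.11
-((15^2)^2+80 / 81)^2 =-16815781497025 / 6561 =-2562990625.98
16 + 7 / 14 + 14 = 61 / 2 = 30.50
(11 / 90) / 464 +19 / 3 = 264491 / 41760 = 6.33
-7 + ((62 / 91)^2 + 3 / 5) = -245772 / 41405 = -5.94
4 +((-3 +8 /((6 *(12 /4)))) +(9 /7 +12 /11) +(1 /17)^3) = 3.82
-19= -19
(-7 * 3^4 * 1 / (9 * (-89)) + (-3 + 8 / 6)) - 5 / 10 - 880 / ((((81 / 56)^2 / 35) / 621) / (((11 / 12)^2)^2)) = -22615462945219 / 3503574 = -6454969.40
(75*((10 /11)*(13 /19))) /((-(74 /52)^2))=-6591000 /286121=-23.04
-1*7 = -7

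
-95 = -95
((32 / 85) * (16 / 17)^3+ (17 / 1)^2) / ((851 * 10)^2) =120818917 / 30242995860500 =0.00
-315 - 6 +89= -232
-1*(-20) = 20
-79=-79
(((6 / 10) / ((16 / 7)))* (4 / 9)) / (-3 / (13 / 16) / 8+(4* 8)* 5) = 91 / 124440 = 0.00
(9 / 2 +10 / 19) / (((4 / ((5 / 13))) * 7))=955 / 13832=0.07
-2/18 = -1/9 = -0.11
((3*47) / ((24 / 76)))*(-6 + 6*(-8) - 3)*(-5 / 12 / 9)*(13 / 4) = 1102855 / 288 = 3829.36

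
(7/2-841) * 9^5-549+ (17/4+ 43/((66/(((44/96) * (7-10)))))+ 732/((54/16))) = -7121356741/144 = -49453866.26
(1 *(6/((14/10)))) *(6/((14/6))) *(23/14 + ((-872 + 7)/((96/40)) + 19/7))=-1345905/343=-3923.92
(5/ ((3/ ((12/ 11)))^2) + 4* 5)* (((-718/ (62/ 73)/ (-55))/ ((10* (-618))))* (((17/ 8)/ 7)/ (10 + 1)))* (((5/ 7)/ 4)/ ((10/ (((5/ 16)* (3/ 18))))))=-55689875/ 42221941622784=-0.00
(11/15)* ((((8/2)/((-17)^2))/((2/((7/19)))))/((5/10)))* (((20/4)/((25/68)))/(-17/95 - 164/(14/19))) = -8624/37772895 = -0.00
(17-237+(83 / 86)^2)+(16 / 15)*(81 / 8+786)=23302261 / 36980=630.13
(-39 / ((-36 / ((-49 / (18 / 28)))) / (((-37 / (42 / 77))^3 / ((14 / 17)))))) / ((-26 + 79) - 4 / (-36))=730081899547 / 1238976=589262.34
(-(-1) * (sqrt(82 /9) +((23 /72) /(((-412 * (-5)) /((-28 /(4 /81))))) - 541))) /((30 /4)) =-8917129 /123600 +2 * sqrt(82) /45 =-71.74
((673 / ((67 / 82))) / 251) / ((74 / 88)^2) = 106840096 / 23022473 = 4.64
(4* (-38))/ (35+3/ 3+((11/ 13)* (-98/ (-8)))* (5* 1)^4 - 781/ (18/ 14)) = -71136/ 2764439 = -0.03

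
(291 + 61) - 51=301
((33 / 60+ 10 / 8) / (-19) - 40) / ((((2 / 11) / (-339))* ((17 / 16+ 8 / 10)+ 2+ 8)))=8740776 / 1387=6301.93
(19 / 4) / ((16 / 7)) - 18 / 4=-155 / 64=-2.42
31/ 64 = 0.48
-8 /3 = -2.67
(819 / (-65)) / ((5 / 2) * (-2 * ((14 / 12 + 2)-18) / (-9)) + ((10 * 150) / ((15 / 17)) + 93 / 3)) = -3402 / 465145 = -0.01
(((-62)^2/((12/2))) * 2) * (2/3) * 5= 38440/9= 4271.11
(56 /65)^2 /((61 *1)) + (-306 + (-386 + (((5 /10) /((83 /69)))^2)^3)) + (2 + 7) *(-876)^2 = 37240223790161401647153701 /5392685294497633600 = 6905692.02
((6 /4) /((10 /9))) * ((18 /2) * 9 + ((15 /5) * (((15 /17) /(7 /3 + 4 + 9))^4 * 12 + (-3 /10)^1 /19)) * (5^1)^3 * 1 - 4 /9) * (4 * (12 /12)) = 716376057572055 /1776317612236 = 403.29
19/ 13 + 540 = 541.46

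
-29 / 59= -0.49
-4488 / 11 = -408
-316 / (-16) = 79 / 4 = 19.75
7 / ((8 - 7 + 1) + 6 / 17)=119 / 40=2.98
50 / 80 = 5 / 8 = 0.62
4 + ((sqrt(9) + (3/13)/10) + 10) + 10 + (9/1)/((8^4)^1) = 7195209/266240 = 27.03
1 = 1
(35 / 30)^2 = 49 / 36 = 1.36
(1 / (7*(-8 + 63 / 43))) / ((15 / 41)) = -1763 / 29505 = -0.06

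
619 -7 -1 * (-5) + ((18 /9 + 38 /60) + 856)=44269 /30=1475.63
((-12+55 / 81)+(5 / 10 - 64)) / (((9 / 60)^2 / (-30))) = 24242000 / 243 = 99761.32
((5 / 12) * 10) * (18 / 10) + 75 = 82.50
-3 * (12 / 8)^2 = -27 / 4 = -6.75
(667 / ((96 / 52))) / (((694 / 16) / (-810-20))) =-7196930 / 1041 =-6913.48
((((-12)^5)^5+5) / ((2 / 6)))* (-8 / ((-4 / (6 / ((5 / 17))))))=-583824845861702359315994637324 / 5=-116764969172340471863198900000.00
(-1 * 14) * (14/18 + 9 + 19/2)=-2429/9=-269.89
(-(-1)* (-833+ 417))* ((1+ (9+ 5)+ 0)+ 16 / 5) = -37856 / 5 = -7571.20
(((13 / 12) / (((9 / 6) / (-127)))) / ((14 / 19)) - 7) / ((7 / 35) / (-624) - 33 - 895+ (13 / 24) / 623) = 766697620 / 5411424639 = 0.14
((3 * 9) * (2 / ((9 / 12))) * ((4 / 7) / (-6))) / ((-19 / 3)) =144 / 133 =1.08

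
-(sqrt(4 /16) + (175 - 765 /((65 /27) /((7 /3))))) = 14715 /26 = 565.96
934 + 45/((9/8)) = 974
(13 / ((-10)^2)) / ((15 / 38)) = 247 / 750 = 0.33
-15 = -15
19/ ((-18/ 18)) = -19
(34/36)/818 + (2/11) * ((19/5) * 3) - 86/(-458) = 419421119/185448780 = 2.26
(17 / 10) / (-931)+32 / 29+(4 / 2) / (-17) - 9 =-36792191 / 4589830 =-8.02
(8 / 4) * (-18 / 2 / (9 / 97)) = -194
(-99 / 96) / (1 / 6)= -99 / 16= -6.19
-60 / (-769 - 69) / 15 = 2 / 419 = 0.00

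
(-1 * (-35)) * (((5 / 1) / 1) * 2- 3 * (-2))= 560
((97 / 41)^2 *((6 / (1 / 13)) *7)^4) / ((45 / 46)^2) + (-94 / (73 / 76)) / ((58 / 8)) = 46245080720809894048 / 88966925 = 519800821718.97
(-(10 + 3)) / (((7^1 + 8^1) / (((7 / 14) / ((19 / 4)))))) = -26 / 285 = -0.09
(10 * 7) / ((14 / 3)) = 15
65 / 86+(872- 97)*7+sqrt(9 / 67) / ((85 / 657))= 1971*sqrt(67) / 5695+466615 / 86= 5428.59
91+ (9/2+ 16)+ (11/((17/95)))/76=7637/68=112.31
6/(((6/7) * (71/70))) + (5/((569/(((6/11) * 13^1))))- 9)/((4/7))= -15535037/1777556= -8.74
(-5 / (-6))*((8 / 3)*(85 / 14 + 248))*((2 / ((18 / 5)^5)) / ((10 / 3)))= 11115625 / 19840464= 0.56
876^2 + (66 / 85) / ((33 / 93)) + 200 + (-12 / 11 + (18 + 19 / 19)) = 717702351 / 935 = 767596.10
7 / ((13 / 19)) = 133 / 13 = 10.23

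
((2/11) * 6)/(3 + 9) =1/11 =0.09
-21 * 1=-21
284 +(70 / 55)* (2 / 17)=53136 / 187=284.15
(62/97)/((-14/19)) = -589/679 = -0.87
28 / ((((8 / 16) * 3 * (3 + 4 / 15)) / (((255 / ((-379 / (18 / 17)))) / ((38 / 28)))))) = -21600 / 7201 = -3.00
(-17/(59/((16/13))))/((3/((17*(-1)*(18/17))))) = 1632/767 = 2.13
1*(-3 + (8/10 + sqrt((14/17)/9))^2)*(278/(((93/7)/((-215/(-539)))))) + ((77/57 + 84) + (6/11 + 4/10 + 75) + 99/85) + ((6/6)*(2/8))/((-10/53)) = 95632*sqrt(238)/365211 + 10764431947/75698280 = 146.24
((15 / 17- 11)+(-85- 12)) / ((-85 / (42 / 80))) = 38241 / 57800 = 0.66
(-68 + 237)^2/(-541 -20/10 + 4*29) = -28561/427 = -66.89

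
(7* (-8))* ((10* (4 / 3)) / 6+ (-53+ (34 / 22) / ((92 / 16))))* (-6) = -12881008 / 759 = -16971.03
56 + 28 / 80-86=-593 / 20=-29.65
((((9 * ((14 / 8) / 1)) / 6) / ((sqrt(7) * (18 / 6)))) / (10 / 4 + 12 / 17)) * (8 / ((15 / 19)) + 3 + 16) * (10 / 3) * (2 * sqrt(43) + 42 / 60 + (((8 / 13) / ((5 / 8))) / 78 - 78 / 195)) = 2354993 * sqrt(7) / 1989468 + 7429 * sqrt(301) / 981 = 134.52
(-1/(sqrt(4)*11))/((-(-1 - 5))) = -1/132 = -0.01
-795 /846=-265 /282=-0.94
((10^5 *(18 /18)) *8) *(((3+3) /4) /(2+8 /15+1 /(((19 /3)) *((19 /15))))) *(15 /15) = 6498000000 /14393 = 451469.46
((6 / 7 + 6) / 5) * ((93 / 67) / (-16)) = -279 / 2345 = -0.12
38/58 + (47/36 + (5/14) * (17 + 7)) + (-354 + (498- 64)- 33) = 420445/7308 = 57.53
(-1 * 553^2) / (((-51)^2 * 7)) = -43687 / 2601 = -16.80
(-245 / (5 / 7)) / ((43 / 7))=-2401 / 43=-55.84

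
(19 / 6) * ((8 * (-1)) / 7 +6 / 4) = 95 / 84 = 1.13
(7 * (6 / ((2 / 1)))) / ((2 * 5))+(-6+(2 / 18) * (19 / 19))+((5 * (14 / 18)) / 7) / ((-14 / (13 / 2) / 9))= -7699 / 1260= -6.11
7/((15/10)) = 14/3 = 4.67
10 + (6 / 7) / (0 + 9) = 212 / 21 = 10.10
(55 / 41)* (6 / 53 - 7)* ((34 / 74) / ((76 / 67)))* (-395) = 9031842875 / 6110476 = 1478.09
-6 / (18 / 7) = -7 / 3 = -2.33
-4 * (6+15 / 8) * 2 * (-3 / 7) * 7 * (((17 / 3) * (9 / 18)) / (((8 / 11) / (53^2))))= 33092829 / 16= 2068301.81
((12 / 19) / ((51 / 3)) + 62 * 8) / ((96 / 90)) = 600825 / 1292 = 465.03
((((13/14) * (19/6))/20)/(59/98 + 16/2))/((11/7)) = 12103/1112760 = 0.01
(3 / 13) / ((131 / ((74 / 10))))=111 / 8515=0.01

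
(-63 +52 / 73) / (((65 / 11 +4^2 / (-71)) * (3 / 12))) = -14204828 / 324047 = -43.84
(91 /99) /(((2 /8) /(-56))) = -205.90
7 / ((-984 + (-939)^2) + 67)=7 / 880804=0.00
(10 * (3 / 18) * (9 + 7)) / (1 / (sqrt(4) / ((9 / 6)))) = 320 / 9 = 35.56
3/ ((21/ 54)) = 54/ 7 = 7.71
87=87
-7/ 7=-1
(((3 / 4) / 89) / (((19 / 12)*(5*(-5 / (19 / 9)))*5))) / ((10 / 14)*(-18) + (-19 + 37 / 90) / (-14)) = 252 / 32322575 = 0.00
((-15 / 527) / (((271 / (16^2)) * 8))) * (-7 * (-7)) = -23520 / 142817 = -0.16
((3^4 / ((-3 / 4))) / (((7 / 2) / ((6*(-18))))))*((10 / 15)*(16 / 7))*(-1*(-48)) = 243753.80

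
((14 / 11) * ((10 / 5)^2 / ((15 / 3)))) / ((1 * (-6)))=-28 / 165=-0.17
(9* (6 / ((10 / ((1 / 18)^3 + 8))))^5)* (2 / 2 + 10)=2432073739073509307975627 / 9640261511884800000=252282.96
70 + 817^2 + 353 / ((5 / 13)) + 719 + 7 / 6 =20075909 / 30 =669196.97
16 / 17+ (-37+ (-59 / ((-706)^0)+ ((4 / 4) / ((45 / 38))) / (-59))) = -4291126 / 45135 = -95.07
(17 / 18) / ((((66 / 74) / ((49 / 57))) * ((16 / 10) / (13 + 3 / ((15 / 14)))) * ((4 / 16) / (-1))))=-2434859 / 67716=-35.96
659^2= 434281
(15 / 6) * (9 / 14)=45 / 28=1.61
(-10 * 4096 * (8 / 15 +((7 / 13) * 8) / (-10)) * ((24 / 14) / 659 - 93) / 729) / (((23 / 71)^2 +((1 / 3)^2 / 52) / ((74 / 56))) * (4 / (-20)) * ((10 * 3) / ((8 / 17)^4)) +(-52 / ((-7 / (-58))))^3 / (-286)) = 60297609064321384448 / 31464084533312886359787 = 0.00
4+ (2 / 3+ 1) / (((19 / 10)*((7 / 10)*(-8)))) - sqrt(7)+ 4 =6259 / 798 - sqrt(7) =5.20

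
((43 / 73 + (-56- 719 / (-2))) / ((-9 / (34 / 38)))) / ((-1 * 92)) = 83861 / 255208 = 0.33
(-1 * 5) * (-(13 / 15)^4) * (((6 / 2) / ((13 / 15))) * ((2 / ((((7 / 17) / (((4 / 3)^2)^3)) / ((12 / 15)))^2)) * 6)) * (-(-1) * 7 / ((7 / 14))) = 1363508235075584 / 6975163125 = 195480.48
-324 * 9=-2916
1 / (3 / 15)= 5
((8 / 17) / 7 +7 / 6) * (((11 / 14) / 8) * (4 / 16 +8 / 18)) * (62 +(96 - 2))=3149575 / 239904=13.13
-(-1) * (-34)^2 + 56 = 1212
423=423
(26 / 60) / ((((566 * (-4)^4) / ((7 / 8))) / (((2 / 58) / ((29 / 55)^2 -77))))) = -55055 / 46810236223488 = -0.00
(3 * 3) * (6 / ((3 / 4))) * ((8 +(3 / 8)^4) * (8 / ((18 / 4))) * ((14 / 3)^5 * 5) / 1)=2760465715 / 243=11359941.21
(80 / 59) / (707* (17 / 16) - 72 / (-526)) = 0.00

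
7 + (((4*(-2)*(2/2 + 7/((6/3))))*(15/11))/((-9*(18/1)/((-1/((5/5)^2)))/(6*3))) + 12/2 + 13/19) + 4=2556/209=12.23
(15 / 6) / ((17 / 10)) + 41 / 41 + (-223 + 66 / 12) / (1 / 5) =-36891 / 34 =-1085.03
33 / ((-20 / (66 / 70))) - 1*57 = -58.56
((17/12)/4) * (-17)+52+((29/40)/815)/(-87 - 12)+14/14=303241067/6454800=46.98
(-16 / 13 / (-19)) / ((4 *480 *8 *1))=1 / 237120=0.00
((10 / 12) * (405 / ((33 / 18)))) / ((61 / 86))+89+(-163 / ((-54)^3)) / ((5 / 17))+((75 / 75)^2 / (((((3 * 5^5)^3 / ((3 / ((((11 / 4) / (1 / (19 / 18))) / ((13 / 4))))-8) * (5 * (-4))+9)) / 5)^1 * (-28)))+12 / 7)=30041446982606749888547 / 85770018017578125000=350.26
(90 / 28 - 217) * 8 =-11972 / 7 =-1710.29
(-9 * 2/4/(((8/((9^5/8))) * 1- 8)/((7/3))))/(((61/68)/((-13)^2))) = 209564901/847412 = 247.30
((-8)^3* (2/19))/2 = -512/19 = -26.95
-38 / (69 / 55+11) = -1045 / 337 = -3.10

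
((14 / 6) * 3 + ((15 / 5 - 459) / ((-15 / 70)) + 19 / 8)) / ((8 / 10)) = 85495 / 32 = 2671.72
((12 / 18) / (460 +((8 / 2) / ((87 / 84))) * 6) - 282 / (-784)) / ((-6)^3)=-1487453 / 889818048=-0.00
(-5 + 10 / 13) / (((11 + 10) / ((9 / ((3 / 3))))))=-165 / 91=-1.81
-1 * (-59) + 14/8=243/4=60.75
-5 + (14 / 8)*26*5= 445 / 2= 222.50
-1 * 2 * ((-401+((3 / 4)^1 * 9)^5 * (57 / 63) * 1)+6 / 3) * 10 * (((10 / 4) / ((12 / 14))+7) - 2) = -13935926675 / 7168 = -1944186.20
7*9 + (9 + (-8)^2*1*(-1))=8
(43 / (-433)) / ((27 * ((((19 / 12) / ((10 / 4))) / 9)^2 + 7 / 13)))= -1509300 / 222991969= -0.01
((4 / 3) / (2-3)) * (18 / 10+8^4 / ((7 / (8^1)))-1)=-655472 / 105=-6242.59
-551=-551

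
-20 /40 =-1 /2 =-0.50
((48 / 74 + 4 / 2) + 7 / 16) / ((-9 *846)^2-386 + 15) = 1827 / 34319794000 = 0.00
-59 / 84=-0.70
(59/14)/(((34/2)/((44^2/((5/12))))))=685344/595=1151.84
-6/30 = -1/5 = -0.20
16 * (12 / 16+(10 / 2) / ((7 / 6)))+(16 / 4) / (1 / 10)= 844 / 7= 120.57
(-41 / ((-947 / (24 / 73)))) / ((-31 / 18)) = -17712 / 2143061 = -0.01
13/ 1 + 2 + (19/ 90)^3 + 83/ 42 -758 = -3781396487/ 5103000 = -741.01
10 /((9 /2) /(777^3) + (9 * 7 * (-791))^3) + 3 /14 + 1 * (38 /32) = 2025355640943273194490029 /1444839692902290918053744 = 1.40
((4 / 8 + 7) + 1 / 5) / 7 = 11 / 10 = 1.10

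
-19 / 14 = -1.36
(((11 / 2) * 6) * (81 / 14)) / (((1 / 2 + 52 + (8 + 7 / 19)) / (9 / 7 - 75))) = -2911788 / 12593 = -231.22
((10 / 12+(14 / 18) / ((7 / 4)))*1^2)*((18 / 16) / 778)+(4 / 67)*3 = 150917 / 834016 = 0.18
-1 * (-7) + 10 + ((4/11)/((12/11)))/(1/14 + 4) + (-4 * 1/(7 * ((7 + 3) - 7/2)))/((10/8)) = 1323583/77805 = 17.01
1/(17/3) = 3/17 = 0.18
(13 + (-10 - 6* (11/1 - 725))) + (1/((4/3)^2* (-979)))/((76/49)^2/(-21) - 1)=4287.00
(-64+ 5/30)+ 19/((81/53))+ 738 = 111229/162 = 686.60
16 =16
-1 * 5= -5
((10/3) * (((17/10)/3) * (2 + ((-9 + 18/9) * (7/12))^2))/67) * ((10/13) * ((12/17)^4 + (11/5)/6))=4143240779/16637619024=0.25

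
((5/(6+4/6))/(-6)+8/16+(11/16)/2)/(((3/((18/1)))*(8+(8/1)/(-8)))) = 69/112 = 0.62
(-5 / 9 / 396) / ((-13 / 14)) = 35 / 23166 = 0.00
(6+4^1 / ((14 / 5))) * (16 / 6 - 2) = 104 / 21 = 4.95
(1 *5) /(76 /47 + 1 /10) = 2350 /807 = 2.91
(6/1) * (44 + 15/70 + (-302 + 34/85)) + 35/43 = -2322968/1505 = -1543.50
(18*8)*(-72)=-10368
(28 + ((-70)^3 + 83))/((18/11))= -3771779/18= -209543.28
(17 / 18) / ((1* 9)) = 17 / 162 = 0.10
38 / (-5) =-38 / 5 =-7.60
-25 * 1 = -25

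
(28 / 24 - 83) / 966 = -491 / 5796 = -0.08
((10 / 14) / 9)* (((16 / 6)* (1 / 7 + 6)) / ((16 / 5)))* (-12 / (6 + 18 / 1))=-1075 / 5292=-0.20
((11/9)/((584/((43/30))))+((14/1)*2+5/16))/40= 1116197/1576800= 0.71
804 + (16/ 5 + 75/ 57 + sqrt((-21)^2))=78804/ 95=829.52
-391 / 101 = -3.87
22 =22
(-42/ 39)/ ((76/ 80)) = -280/ 247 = -1.13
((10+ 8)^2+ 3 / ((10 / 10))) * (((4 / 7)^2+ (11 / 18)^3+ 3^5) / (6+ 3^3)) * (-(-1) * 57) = 144141921005 / 1047816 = 137564.15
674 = 674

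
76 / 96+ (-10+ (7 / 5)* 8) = 239 / 120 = 1.99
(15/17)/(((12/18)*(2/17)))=45/4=11.25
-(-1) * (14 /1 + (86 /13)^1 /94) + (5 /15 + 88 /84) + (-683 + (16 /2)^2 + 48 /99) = -85117031 /141141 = -603.06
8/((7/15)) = 120/7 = 17.14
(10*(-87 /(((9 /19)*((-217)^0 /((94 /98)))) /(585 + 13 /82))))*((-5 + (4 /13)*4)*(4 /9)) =1911716540 /1107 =1726934.54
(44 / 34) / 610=11 / 5185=0.00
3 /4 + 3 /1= 15 /4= 3.75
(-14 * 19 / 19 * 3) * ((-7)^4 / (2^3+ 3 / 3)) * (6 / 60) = -16807 / 15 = -1120.47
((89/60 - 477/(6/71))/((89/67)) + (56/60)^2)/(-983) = 340204129/78738300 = 4.32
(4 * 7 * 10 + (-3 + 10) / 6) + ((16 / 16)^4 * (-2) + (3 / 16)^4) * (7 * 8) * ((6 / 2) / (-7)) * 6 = 6991733 / 12288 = 568.99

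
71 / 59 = 1.20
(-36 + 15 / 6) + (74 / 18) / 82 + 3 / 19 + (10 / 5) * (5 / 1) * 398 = 27670370 / 7011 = 3946.71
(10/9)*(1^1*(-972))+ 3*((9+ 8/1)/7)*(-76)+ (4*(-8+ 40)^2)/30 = -1497.18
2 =2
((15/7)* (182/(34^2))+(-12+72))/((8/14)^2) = 1708875/9248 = 184.78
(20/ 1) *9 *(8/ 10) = 144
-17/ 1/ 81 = -17/ 81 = -0.21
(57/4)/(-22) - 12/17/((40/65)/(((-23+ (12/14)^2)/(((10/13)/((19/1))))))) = 230973861/366520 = 630.18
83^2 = 6889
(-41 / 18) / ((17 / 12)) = -82 / 51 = -1.61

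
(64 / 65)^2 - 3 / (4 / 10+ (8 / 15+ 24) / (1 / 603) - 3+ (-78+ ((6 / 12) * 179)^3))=23973962728 / 24729106675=0.97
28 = 28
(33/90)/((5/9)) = 33/50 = 0.66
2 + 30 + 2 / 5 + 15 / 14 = 2343 / 70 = 33.47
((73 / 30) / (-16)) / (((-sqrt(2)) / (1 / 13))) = 73 * sqrt(2) / 12480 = 0.01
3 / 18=1 / 6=0.17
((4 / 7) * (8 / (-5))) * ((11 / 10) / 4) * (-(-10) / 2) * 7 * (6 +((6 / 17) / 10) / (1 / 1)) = -22572 / 425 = -53.11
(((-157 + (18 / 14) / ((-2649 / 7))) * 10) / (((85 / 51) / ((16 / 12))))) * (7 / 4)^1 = -1940876 / 883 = -2198.05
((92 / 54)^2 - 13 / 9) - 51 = -36116 / 729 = -49.54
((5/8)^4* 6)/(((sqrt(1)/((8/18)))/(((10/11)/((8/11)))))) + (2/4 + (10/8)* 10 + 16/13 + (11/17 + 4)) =26323393/1357824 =19.39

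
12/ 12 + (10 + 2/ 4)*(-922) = -9680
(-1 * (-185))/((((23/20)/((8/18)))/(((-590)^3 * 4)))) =-12158436800000/207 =-58736409661.84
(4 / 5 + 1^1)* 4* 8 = 288 / 5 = 57.60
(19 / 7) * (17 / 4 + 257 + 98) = 27303 / 28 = 975.11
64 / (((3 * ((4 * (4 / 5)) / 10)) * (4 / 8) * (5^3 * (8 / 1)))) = 2 / 15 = 0.13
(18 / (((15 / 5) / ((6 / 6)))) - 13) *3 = -21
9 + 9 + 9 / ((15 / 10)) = 24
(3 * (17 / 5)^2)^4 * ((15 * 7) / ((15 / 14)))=141756320.17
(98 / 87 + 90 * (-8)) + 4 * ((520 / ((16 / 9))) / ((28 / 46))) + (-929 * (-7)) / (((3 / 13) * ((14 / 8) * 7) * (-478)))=174436583 / 145551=1198.46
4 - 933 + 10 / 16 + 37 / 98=-363775 / 392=-928.00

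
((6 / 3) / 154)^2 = 0.00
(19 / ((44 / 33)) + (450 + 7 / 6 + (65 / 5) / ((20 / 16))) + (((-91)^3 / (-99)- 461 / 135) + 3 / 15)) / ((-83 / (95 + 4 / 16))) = -1219746481 / 131472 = -9277.61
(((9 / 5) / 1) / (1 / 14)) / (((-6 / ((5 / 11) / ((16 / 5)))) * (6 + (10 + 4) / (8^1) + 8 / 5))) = -525 / 8228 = -0.06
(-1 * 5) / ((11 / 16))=-80 / 11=-7.27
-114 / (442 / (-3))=171 / 221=0.77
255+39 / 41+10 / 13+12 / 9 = 412628 / 1599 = 258.05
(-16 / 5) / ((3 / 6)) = -32 / 5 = -6.40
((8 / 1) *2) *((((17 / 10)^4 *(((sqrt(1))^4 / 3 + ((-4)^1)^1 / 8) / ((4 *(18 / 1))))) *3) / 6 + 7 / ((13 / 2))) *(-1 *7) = -839119589 / 7020000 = -119.53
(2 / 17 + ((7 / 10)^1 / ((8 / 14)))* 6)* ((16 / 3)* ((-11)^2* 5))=1228876 / 51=24095.61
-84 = -84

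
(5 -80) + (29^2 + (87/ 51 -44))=12303/ 17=723.71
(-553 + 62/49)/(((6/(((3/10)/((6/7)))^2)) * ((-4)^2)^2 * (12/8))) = -5407/184320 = -0.03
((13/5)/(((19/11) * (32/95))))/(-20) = -0.22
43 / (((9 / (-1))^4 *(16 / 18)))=43 / 5832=0.01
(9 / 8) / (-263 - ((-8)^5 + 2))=9 / 260024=0.00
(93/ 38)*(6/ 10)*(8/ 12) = 93/ 95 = 0.98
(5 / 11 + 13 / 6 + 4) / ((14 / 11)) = 437 / 84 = 5.20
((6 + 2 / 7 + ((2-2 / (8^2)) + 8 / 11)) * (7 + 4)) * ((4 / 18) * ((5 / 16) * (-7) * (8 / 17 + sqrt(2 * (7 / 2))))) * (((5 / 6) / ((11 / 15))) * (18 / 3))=-922125 * sqrt(7) / 2816-922125 / 5984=-1020.47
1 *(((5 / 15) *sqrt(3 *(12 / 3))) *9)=6 *sqrt(3)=10.39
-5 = -5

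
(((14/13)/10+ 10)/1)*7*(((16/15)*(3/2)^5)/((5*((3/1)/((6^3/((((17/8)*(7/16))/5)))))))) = 245223936/5525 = 44384.42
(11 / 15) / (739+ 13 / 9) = 33 / 33320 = 0.00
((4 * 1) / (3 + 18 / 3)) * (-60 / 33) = -80 / 99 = -0.81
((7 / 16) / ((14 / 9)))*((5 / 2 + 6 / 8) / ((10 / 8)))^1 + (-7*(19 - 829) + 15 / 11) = 9982887 / 1760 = 5672.09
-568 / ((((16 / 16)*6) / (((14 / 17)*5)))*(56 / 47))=-16685 / 51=-327.16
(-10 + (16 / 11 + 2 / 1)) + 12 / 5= -228 / 55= -4.15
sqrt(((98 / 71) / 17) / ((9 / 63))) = 7 * sqrt(16898) / 1207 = 0.75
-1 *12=-12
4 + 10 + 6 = 20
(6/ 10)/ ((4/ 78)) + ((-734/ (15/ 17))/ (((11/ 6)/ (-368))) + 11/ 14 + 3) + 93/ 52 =3343251941/ 20020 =166995.60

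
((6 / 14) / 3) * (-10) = -10 / 7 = -1.43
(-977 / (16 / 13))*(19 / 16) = -241319 / 256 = -942.65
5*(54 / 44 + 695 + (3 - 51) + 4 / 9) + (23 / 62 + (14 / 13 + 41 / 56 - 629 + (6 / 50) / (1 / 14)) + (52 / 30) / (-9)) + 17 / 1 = 441544460267 / 167567400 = 2635.03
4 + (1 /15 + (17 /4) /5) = 59 /12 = 4.92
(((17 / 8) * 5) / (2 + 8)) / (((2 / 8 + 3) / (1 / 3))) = 17 / 156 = 0.11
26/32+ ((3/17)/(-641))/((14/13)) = 991315/1220464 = 0.81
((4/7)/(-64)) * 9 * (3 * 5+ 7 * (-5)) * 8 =90/7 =12.86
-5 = -5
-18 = -18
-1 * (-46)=46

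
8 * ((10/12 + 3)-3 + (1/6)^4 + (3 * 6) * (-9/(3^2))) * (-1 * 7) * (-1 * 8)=-7690.32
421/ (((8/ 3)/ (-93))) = -117459/ 8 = -14682.38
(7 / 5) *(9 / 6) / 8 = 0.26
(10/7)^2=2.04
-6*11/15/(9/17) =-374/45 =-8.31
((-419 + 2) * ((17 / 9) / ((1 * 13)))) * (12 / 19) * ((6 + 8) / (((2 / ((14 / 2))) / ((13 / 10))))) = -231574 / 95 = -2437.62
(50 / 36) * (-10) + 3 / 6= -241 / 18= -13.39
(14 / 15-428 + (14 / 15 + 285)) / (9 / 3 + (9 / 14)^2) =-414932 / 10035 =-41.35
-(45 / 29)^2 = -2025 / 841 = -2.41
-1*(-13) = 13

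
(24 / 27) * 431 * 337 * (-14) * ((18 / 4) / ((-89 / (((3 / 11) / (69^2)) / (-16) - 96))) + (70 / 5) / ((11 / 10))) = -296238979718731 / 9322038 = -31778349.30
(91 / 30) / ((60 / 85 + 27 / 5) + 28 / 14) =119 / 318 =0.37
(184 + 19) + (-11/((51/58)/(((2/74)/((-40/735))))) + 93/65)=34448623/163540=210.64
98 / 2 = 49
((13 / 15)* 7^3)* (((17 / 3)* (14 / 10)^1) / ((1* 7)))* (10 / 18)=187.17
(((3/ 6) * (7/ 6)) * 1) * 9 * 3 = 63/ 4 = 15.75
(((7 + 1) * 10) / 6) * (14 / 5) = 112 / 3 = 37.33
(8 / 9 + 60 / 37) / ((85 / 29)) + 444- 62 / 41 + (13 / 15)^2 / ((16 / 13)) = 41216923553 / 92840400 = 443.95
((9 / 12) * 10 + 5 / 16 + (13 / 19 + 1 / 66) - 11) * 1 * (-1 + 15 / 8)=-174727 / 80256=-2.18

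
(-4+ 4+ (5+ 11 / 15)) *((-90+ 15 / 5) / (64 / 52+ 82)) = -16211 / 2705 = -5.99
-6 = -6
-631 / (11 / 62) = -3556.55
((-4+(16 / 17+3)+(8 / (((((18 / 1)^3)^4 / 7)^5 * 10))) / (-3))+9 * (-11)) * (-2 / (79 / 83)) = 1085929805749907866597677314233648795646758634751384585279001759549732819611278197 / 5217081136143599092953812755830174614921432212714669240011230300329433565757440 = 208.15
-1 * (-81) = 81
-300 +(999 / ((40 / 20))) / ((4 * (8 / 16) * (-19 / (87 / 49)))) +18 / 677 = -815117469 / 2521148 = -323.31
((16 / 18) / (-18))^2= 0.00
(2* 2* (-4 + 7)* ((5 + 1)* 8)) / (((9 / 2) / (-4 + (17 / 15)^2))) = -78208 / 225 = -347.59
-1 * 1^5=-1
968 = 968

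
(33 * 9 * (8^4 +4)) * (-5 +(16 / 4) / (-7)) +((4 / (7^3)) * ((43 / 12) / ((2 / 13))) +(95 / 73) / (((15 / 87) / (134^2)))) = -998875427945 / 150234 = -6648797.40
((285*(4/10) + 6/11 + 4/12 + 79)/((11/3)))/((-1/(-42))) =2220.79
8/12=2/3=0.67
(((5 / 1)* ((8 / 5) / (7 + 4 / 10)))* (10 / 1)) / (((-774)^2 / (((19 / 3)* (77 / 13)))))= 146300 / 216116667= 0.00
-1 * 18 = -18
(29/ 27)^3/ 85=24389/ 1673055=0.01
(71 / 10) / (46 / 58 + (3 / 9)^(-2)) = 29 / 40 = 0.72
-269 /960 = -0.28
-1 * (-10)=10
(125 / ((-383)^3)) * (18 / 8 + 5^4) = -313625 / 224727548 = -0.00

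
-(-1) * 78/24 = 3.25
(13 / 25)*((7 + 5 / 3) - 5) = 143 / 75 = 1.91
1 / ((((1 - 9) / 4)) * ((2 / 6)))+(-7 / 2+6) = 1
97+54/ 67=97.81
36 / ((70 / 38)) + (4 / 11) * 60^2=511524 / 385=1328.63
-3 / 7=-0.43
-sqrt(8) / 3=-2*sqrt(2) / 3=-0.94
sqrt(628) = 2 * sqrt(157) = 25.06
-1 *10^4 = -10000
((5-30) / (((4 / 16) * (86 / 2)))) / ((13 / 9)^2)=-8100 / 7267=-1.11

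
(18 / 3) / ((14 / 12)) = 36 / 7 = 5.14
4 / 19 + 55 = 1049 / 19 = 55.21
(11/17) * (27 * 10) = 2970/17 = 174.71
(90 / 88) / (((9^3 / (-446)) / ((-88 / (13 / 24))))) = 35680 / 351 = 101.65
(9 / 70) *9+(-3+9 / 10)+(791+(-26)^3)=-587508 / 35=-16785.94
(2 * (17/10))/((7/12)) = 204/35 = 5.83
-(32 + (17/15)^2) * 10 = -332.84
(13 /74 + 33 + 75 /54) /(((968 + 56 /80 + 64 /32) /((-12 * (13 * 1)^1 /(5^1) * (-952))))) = 67034240 /63381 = 1057.64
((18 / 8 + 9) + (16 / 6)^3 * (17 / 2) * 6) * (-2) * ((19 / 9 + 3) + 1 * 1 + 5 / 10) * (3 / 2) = -4191299 / 216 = -19404.16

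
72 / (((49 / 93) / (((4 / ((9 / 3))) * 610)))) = 5446080 / 49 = 111144.49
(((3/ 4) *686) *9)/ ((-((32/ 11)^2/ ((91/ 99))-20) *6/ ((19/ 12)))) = 113.21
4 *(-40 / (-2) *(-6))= -480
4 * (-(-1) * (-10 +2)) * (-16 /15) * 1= 512 /15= 34.13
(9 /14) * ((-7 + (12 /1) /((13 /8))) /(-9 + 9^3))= 1 /2912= 0.00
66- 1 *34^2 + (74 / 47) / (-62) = -1090.03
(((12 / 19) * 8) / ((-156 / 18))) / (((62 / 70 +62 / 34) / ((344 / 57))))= -2456160 / 1891279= -1.30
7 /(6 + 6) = 7 /12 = 0.58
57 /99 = 0.58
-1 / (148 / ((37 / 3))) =-1 / 12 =-0.08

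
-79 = -79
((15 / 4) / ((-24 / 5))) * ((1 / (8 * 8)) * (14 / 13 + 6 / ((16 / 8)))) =-0.05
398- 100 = 298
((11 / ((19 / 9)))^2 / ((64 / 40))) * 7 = 343035 / 2888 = 118.78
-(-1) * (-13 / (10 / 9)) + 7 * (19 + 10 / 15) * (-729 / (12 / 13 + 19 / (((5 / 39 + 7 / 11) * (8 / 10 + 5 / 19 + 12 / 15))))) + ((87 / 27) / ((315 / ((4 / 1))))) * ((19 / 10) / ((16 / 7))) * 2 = -204846149146861 / 29060523900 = -7048.95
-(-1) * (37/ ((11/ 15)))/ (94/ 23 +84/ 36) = 38295/ 4873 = 7.86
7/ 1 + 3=10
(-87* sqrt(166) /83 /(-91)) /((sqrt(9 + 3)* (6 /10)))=145* sqrt(498) /45318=0.07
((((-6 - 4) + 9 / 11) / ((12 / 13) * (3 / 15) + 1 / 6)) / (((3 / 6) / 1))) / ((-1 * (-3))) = -26260 / 1507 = -17.43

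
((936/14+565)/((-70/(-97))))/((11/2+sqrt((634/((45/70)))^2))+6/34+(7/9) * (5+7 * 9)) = 65641743/78327725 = 0.84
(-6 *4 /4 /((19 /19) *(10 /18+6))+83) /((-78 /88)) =-213092 /2301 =-92.61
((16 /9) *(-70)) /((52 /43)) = -12040 /117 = -102.91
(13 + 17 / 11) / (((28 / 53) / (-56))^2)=1797760 / 11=163432.73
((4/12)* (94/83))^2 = 8836/62001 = 0.14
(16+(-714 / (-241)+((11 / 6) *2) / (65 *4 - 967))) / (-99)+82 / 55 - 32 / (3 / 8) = -21262655417 / 253024695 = -84.03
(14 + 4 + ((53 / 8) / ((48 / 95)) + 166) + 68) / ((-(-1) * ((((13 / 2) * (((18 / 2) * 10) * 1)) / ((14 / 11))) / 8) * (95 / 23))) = 1.12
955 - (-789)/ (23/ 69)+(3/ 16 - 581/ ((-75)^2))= 298987579/ 90000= 3322.08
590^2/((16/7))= 609175/4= 152293.75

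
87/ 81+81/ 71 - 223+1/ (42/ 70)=-420050/ 1917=-219.12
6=6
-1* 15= -15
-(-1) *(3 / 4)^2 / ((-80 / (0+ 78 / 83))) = -351 / 53120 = -0.01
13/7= 1.86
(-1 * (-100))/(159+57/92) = 1840/2937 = 0.63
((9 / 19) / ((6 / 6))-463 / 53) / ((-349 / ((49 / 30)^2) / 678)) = 225732416 / 5271645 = 42.82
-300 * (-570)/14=85500/7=12214.29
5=5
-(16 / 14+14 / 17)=-234 / 119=-1.97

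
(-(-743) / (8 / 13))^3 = 901148778179 / 512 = 1760056207.38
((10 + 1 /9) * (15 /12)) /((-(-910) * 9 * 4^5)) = 1 /663552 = 0.00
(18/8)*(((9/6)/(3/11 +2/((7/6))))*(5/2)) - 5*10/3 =-10135/816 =-12.42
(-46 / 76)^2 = 529 / 1444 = 0.37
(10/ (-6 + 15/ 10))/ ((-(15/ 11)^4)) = 58564/ 91125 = 0.64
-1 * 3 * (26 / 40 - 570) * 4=34161 / 5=6832.20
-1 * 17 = -17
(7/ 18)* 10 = 3.89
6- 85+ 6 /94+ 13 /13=-3663 /47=-77.94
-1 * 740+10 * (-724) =-7980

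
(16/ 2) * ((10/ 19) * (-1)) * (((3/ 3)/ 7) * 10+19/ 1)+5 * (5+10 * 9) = 51735/ 133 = 388.98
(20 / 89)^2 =400 / 7921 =0.05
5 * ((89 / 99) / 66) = 445 / 6534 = 0.07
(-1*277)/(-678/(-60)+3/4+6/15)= -5540/249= -22.25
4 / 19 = 0.21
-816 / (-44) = 204 / 11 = 18.55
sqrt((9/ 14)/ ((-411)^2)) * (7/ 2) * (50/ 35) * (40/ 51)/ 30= 0.00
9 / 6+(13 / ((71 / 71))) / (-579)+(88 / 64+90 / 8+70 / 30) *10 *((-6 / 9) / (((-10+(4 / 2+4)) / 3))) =353279 / 4632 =76.27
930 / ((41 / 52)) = 48360 / 41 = 1179.51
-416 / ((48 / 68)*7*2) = -884 / 21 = -42.10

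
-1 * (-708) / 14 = 354 / 7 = 50.57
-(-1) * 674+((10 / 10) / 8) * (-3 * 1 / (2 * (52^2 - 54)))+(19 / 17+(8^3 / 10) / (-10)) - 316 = 255161453 / 720800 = 354.00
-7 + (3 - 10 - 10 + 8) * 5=-52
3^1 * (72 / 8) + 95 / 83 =2336 / 83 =28.14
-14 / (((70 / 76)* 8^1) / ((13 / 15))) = -247 / 150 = -1.65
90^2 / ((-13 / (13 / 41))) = -8100 / 41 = -197.56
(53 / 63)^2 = 2809 / 3969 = 0.71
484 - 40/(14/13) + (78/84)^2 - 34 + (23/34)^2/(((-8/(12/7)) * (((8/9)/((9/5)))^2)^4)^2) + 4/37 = 753870379414779397279872722020473117/360060508721643520000000000000000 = 2093.73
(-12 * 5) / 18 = -10 / 3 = -3.33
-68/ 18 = -34/ 9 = -3.78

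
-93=-93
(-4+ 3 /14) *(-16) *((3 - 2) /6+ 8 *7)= 3402.10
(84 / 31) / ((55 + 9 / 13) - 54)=546 / 341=1.60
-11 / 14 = -0.79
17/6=2.83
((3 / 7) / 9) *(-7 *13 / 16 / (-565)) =13 / 27120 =0.00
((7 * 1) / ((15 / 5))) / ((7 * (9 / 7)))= 7 / 27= 0.26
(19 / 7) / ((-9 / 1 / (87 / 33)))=-551 / 693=-0.80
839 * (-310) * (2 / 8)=-130045 / 2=-65022.50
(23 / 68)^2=529 / 4624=0.11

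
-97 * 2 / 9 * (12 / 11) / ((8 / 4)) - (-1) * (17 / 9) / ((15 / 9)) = -1753 / 165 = -10.62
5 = 5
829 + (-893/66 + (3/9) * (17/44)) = 107659/132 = 815.60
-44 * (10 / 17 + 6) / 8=-616 / 17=-36.24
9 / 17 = 0.53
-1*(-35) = 35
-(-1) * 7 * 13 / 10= 91 / 10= 9.10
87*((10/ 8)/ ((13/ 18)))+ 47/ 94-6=1886/ 13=145.08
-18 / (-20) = 9 / 10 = 0.90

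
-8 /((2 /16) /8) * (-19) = 9728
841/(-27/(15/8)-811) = -4205/4127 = -1.02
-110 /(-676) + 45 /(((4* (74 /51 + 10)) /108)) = 10488145 /98696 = 106.27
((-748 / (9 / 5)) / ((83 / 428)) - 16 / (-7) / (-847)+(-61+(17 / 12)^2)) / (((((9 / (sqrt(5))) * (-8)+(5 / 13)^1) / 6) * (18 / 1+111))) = 50710186240025 / 1334597242937112+26369296844813 * sqrt(5) / 18536072818571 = 3.22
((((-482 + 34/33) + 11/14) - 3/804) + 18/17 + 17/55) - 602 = -5687468333/5262180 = -1080.82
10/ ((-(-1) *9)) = 10/ 9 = 1.11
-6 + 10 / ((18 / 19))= 41 / 9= 4.56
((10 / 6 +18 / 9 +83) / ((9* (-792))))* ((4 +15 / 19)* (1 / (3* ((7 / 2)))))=-845 / 152361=-0.01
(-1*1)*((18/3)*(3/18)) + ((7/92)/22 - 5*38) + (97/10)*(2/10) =-189.06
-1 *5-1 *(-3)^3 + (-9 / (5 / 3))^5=-14280157 / 3125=-4569.65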